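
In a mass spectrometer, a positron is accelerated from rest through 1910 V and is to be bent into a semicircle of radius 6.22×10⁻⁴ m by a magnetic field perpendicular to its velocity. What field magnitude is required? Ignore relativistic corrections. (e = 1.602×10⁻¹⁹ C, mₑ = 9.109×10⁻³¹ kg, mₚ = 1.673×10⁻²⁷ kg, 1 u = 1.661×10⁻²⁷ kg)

B ≈ 0.237 T

v = √(2|q|V/m) = √(2·1.602×10⁻¹⁹·1910/9.109×10⁻³¹) ≈ 2.592×10⁷ m/s.
B = mv/(|q|r) = (9.109×10⁻³¹)(2.592×10⁷)/((1.602×10⁻¹⁹)(6.22×10⁻⁴)) ≈ 0.237 T.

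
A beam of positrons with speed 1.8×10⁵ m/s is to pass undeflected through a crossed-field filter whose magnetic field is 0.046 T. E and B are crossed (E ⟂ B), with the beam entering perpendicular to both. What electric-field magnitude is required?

For straight-line motion qE = qvB, so E = vB.
E = 1.8×10⁵ × 0.046 = 8300 V/m.

E = 8300 V/m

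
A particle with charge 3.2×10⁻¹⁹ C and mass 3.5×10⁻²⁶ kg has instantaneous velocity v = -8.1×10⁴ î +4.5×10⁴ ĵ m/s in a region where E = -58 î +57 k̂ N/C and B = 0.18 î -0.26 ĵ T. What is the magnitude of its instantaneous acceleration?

v×B = (0, 0, 1.30×10⁴) N/C.
E + v×B = (-58.0, 0, 1.30×10⁴) N/C.
F = q(E + v×B) = (3.2×10⁻¹⁹ C)·(-58.0, 0, 1.30×10⁴) = (-1.86×10⁻¹⁷, 0, 4.17×10⁻¹⁵) N.
|a| = |F|/m = 4.165×10⁻¹⁵/3.5×10⁻²⁶ ≈ 1.19×10¹¹ m/s².

|a| ≈ 1.19×10¹¹ m/s²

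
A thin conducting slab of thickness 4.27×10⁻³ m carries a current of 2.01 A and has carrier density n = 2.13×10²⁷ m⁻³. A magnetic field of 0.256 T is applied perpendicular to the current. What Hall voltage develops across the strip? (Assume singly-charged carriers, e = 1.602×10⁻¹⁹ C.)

V_H = IB/(n e t).
V_H = (2.01)(0.256)/((2.13×10²⁷)(1.602×10⁻¹⁹)(4.27×10⁻³)) ≈ 3.53×10⁻⁷ V.

V_H ≈ 3.53×10⁻⁷ V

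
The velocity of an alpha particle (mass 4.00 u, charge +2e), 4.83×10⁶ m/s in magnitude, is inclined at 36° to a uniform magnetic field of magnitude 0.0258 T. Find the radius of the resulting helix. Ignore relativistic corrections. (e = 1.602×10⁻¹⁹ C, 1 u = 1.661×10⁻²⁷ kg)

r ≈ 2.28 m

v⊥ = v sinθ = 4.83×10⁶·sin36° ≈ 2.839×10⁶ m/s.
r = m v⊥/(|q|B) = (6.644×10⁻²⁷)(2.839×10⁶)/((3.204×10⁻¹⁹)(0.0258)) ≈ 2.28 m.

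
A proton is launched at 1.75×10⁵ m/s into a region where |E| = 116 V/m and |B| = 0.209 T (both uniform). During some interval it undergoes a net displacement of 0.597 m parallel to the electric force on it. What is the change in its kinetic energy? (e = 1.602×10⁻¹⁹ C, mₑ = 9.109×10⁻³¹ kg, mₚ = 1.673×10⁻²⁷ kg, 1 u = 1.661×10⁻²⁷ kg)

ΔKE ≈ 1.11×10⁻¹⁷ J

The magnetic force is always ⟂ v and does no work; only the electric force changes KE.
ΔKE = F_E · d = |q|E d = (1.602×10⁻¹⁹)(116)(0.597) ≈ 1.11×10⁻¹⁷ J.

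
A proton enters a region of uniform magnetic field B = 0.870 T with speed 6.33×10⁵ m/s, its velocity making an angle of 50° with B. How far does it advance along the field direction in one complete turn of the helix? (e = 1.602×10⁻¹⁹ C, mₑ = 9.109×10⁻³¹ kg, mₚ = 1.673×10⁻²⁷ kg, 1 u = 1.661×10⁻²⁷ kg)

v∥ = v cosθ = 6.33×10⁵·cos50° ≈ 4.069×10⁵ m/s.
T = 2πm/(|q|B) = 2π(1.673×10⁻²⁷)/((1.602×10⁻¹⁹)(0.870)) ≈ 7.542×10⁻⁸ s.
pitch = v∥ T = (4.069×10⁵)(7.542×10⁻⁸) ≈ 0.0307 m.

p ≈ 0.0307 m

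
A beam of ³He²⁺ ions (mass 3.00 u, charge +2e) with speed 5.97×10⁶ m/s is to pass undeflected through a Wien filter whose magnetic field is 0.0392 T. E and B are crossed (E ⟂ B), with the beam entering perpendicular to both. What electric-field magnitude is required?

For straight-line motion qE = qvB, so E = vB.
E = 5.97×10⁶ × 0.0392 = 2.34×10⁵ V/m.

E = 2.34×10⁵ V/m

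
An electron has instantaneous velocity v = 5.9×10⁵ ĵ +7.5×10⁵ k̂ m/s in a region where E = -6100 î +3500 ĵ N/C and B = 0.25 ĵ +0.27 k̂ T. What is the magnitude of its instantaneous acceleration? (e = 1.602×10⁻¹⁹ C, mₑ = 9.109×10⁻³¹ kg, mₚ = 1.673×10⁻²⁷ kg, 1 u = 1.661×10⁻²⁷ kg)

v×B = (-2.82×10⁴, 0, 0) N/C.
E + v×B = (-3.43×10⁴, 3500, 0) N/C.
F = q(E + v×B) = (−1.602×10⁻¹⁹ C)·(-3.43×10⁴, 3500, 0) = (5.49×10⁻¹⁵, -5.61×10⁻¹⁶, 0) N.
|a| = |F|/m = 5.523×10⁻¹⁵/9.109×10⁻³¹ ≈ 6.06×10¹⁵ m/s².

|a| ≈ 6.06×10¹⁵ m/s²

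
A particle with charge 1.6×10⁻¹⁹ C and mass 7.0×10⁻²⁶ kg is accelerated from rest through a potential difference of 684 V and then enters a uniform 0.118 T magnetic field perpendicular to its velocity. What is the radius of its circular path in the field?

r ≈ 0.207 m

Acceleration: |q|V = ½mv² ⇒ v = √(2|q|V/m) = √(2·1.6×10⁻¹⁹·684/7.0×10⁻²⁶) ≈ 5.592×10⁴ m/s.
In the field: r = mv/(|q|B) = (7.0×10⁻²⁶)(5.592×10⁴)/((1.6×10⁻¹⁹)(0.118)) ≈ 0.207 m.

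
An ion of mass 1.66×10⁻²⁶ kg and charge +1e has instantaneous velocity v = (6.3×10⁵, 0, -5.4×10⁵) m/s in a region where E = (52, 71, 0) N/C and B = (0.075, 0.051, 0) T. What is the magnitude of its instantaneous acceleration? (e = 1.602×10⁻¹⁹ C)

|a| ≈ 5.65×10¹¹ m/s²

v×B = (2.75×10⁴, -4.05×10⁴, 3.21×10⁴) N/C.
E + v×B = (2.76×10⁴, -4.04×10⁴, 3.21×10⁴) N/C.
F = q(E + v×B) = (1.602×10⁻¹⁹ C)·(2.76×10⁴, -4.04×10⁴, 3.21×10⁴) = (4.42×10⁻¹⁵, -6.48×10⁻¹⁵, 5.15×10⁻¹⁵) N.
|a| = |F|/m = 9.380×10⁻¹⁵/1.66×10⁻²⁶ ≈ 5.65×10¹¹ m/s².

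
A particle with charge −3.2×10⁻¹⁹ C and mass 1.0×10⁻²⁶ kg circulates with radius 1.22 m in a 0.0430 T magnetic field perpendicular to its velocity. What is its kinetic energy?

KE ≈ 8.80×10⁴ eV

v = |q|Br/m, then KE = ½mv² = (qBr)²/(2m).
v = (3.2×10⁻¹⁹)(0.0430)(1.22)/1.0×10⁻²⁶ ≈ 1.679×10⁶ m/s.
KE = ½(1.0×10⁻²⁶)(1.679×10⁶)² ≈ 1.41×10⁻¹⁴ J = 8.80×10⁴ eV.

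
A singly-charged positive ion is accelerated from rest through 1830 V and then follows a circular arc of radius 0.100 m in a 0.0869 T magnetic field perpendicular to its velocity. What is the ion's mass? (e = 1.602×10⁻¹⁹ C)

m ≈ 3.31×10⁻²⁷ kg

Combine |q|V = ½mv² and r = mv/(|q|B): eliminate v to get m = qB²r²/(2V).
m = (1.602×10⁻¹⁹)(0.0869)²(0.100)²/(2·1830) ≈ 3.31×10⁻²⁷ kg.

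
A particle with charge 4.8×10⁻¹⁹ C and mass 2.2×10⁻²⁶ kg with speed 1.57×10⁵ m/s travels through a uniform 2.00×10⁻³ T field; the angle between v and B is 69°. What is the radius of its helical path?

v⊥ = v sinθ = 1.57×10⁵·sin69° ≈ 1.466×10⁵ m/s.
r = m v⊥/(|q|B) = (2.2×10⁻²⁶)(1.466×10⁵)/((4.8×10⁻¹⁹)(2.00×10⁻³)) ≈ 3.36 m.

r ≈ 3.36 m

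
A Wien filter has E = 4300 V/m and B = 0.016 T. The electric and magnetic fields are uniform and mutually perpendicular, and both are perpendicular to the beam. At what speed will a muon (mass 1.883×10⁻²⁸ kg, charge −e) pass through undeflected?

v = 2.7×10⁵ m/s

Straight-line motion ⇒ electric and magnetic forces cancel, so E = vB.
v = E/B = 4300/0.016 = 2.7×10⁵ m/s.
The result is independent of the particle's charge and mass.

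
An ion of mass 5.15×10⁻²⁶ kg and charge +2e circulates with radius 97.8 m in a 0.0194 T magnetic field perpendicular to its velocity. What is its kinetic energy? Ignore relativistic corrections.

KE ≈ 3.59×10⁻¹² J

v = |q|Br/m, then KE = ½mv² = (qBr)²/(2m).
v = (3.204×10⁻¹⁹)(0.0194)(97.8)/5.15×10⁻²⁶ ≈ 1.180×10⁷ m/s.
KE = ½(5.15×10⁻²⁶)(1.180×10⁷)² ≈ 3.59×10⁻¹² J.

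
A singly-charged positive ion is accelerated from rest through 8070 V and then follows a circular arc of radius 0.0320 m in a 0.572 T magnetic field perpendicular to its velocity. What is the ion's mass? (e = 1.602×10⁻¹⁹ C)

m ≈ 3.33×10⁻²⁷ kg

Combine |q|V = ½mv² and r = mv/(|q|B): eliminate v to get m = qB²r²/(2V).
m = (1.602×10⁻¹⁹)(0.572)²(0.0320)²/(2·8070) ≈ 3.33×10⁻²⁷ kg.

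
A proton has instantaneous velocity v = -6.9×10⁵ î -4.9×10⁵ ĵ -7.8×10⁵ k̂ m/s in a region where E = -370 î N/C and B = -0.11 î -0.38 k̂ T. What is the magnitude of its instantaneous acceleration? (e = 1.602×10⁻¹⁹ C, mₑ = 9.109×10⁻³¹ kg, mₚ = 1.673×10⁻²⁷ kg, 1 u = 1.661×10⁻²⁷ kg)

v×B = (1.86×10⁵, -1.76×10⁵, -5.39×10⁴) N/C.
E + v×B = (1.86×10⁵, -1.76×10⁵, -5.39×10⁴) N/C.
F = q(E + v×B) = (1.602×10⁻¹⁹ C)·(1.86×10⁵, -1.76×10⁵, -5.39×10⁴) = (2.98×10⁻¹⁴, -2.83×10⁻¹⁴, -8.63×10⁻¹⁵) N.
|a| = |F|/m = 4.195×10⁻¹⁴/1.673×10⁻²⁷ ≈ 2.51×10¹³ m/s².

|a| ≈ 2.51×10¹³ m/s²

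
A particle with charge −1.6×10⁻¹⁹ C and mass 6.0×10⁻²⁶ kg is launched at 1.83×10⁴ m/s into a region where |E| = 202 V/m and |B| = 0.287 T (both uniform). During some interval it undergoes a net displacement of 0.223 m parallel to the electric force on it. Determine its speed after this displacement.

v_f ≈ 2.40×10⁴ m/s

B does no work; ΔKE = |q|E d.
½mv_f² = ½mv₀² + |q|Ed = ½(6.0×10⁻²⁶)(1.83×10⁴)² + (1.6×10⁻¹⁹)(202)(0.223) ≈ 1.005×10⁻¹⁷ J + 7.207×10⁻¹⁸ J ≈ 1.725×10⁻¹⁷ J.
v_f = √(2·1.725×10⁻¹⁷/6.0×10⁻²⁶) ≈ 2.40×10⁴ m/s.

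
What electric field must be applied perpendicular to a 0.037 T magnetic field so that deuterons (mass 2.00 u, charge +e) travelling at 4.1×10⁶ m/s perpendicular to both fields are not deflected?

For straight-line motion qE = qvB, so E = vB.
E = 4.1×10⁶ × 0.037 = 1.5×10⁵ V/m.

E = 1.5×10⁵ V/m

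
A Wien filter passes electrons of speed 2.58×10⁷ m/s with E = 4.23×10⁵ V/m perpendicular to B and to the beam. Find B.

B = 0.0164 T

Balance of forces in the selector: qE = qvB ⇒ B = E/v.
B = 4.23×10⁵/2.58×10⁷ = 0.0164 T.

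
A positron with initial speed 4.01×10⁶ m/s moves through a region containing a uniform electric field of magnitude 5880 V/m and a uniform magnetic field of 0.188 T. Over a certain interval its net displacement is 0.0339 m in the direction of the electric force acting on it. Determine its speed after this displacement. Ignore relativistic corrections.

v_f ≈ 9.28×10⁶ m/s

B does no work; ΔKE = |q|E d.
½mv_f² = ½mv₀² + |q|Ed = ½(9.109×10⁻³¹)(4.01×10⁶)² + (1.602×10⁻¹⁹)(5880)(0.0339) ≈ 7.324×10⁻¹⁸ J + 3.193×10⁻¹⁷ J ≈ 3.926×10⁻¹⁷ J.
v_f = √(2·3.926×10⁻¹⁷/9.109×10⁻³¹) ≈ 9.28×10⁶ m/s.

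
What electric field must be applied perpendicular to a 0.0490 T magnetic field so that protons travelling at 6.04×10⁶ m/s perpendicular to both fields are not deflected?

E = 2.96×10⁵ V/m

For straight-line motion qE = qvB, so E = vB.
E = 6.04×10⁶ × 0.0490 = 2.96×10⁵ V/m.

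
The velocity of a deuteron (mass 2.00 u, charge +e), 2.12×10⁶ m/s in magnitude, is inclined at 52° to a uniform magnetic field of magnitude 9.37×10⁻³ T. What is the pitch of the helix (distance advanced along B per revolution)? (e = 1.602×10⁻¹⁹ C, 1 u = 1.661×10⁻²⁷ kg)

v∥ = v cosθ = 2.12×10⁶·cos52° ≈ 1.305×10⁶ m/s.
T = 2πm/(|q|B) = 2π(3.322×10⁻²⁷)/((1.602×10⁻¹⁹)(9.37×10⁻³)) ≈ 1.391×10⁻⁵ s.
pitch = v∥ T = (1.305×10⁶)(1.391×10⁻⁵) ≈ 18.1 m.

p ≈ 18.1 m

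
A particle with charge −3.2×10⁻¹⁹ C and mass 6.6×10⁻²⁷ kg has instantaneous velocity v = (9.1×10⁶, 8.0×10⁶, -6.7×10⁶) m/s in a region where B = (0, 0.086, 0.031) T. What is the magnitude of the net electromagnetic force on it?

v×B = (8.24×10⁵, -2.82×10⁵, 7.83×10⁵) N/C.
F = q v×B = (−3.2×10⁻¹⁹ C)·(8.24×10⁵, -2.82×10⁵, 7.83×10⁵) = (-2.64×10⁻¹³, 9.03×10⁻¹⁴, -2.50×10⁻¹³) N.
|F| = 3.75×10⁻¹³ N.

|F| ≈ 3.75×10⁻¹³ N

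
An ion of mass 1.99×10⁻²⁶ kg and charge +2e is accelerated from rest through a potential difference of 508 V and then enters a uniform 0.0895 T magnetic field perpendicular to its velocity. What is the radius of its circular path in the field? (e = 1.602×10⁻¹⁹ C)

r ≈ 0.0888 m

Acceleration: |q|V = ½mv² ⇒ v = √(2|q|V/m) = √(2·3.204×10⁻¹⁹·508/1.99×10⁻²⁶) ≈ 1.279×10⁵ m/s.
In the field: r = mv/(|q|B) = (1.99×10⁻²⁶)(1.279×10⁵)/((3.204×10⁻¹⁹)(0.0895)) ≈ 0.0888 m.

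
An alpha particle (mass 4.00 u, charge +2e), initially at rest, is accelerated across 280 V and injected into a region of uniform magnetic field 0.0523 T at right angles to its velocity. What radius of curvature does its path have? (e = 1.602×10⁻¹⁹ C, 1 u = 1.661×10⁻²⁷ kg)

r ≈ 0.0652 m

Acceleration: |q|V = ½mv² ⇒ v = √(2|q|V/m) = √(2·3.204×10⁻¹⁹·280/6.644×10⁻²⁷) ≈ 1.643×10⁵ m/s.
In the field: r = mv/(|q|B) = (6.644×10⁻²⁷)(1.643×10⁵)/((3.204×10⁻¹⁹)(0.0523)) ≈ 0.0652 m.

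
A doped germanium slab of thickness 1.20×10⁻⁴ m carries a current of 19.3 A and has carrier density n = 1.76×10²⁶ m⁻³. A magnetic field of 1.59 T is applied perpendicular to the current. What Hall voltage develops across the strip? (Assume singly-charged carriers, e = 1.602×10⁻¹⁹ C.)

V_H = IB/(n e t).
V_H = (19.3)(1.59)/((1.76×10²⁶)(1.602×10⁻¹⁹)(1.20×10⁻⁴)) ≈ 9.07×10⁻³ V.

V_H ≈ 9.07×10⁻³ V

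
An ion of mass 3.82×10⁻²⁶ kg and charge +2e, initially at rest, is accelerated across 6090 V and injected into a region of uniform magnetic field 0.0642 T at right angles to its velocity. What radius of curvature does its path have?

r ≈ 0.594 m

Acceleration: |q|V = ½mv² ⇒ v = √(2|q|V/m) = √(2·3.204×10⁻¹⁹·6090/3.82×10⁻²⁶) ≈ 3.196×10⁵ m/s.
In the field: r = mv/(|q|B) = (3.82×10⁻²⁶)(3.196×10⁵)/((3.204×10⁻¹⁹)(0.0642)) ≈ 0.594 m.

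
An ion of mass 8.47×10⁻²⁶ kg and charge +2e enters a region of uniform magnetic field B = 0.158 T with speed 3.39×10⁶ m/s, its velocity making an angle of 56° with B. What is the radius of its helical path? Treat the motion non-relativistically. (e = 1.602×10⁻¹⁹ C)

r ≈ 4.70 m

v⊥ = v sinθ = 3.39×10⁶·sin56° ≈ 2.810×10⁶ m/s.
r = m v⊥/(|q|B) = (8.47×10⁻²⁶)(2.810×10⁶)/((3.204×10⁻¹⁹)(0.158)) ≈ 4.70 m.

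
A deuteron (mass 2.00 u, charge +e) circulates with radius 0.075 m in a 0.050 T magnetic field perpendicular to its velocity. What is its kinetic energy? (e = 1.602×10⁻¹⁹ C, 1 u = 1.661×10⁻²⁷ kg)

KE ≈ 340 eV

v = |q|Br/m, then KE = ½mv² = (qBr)²/(2m).
v = (1.602×10⁻¹⁹)(0.050)(0.075)/3.322×10⁻²⁷ ≈ 1.808×10⁵ m/s.
KE = ½(3.322×10⁻²⁷)(1.808×10⁵)² ≈ 5.4×10⁻¹⁷ J = 340 eV.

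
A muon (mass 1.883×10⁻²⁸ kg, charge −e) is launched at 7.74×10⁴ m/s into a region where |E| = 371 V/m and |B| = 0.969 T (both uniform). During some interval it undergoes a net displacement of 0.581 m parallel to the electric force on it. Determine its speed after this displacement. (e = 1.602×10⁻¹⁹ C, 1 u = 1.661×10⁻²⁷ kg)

v_f ≈ 6.11×10⁵ m/s

B does no work; ΔKE = |q|E d.
½mv_f² = ½mv₀² + |q|Ed = ½(1.883×10⁻²⁸)(7.74×10⁴)² + (1.602×10⁻¹⁹)(371)(0.581) ≈ 5.640×10⁻¹⁹ J + 3.453×10⁻¹⁷ J ≈ 3.510×10⁻¹⁷ J.
v_f = √(2·3.510×10⁻¹⁷/1.883×10⁻²⁸) ≈ 6.11×10⁵ m/s.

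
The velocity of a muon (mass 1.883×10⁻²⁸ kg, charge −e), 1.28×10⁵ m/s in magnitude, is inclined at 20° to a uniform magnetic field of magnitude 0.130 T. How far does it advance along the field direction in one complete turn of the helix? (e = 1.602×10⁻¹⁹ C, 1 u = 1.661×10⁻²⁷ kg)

p ≈ 6.83×10⁻³ m

v∥ = v cosθ = 1.28×10⁵·cos20° ≈ 1.203×10⁵ m/s.
T = 2πm/(|q|B) = 2π(1.883×10⁻²⁸)/((1.602×10⁻¹⁹)(0.130)) ≈ 5.681×10⁻⁸ s.
pitch = v∥ T = (1.203×10⁵)(5.681×10⁻⁸) ≈ 6.83×10⁻³ m.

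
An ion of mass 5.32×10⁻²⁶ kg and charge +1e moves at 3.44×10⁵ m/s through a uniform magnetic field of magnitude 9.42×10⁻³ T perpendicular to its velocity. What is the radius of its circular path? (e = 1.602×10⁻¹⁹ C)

The magnetic force provides the centripetal force: |q|vB = mv²/r.
r = mv/(|q|B) = (5.32×10⁻²⁶)(3.44×10⁵)/((1.602×10⁻¹⁹)(9.42×10⁻³)) ≈ 12.1 m.

r ≈ 12.1 m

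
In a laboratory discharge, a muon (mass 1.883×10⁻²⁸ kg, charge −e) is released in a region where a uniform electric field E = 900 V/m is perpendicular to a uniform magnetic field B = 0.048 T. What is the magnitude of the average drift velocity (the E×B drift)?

v_d ≈ 1.9×10⁴ m/s

The steady drift has the magnetic force balancing the electric force, so v_d = E/B.
v_d = 900/0.048 = 1.9×10⁴ m/s.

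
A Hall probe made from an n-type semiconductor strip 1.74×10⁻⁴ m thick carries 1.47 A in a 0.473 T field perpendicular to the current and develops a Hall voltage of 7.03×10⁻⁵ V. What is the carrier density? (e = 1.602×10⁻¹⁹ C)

From V_H = IB/(n e t), n = IB/(V_H e t).
n = (1.47)(0.473)/((7.03×10⁻⁵)(1.602×10⁻¹⁹)(1.74×10⁻⁴)) ≈ 3.55×10²⁶ m⁻³.

n ≈ 3.55×10²⁶ m⁻³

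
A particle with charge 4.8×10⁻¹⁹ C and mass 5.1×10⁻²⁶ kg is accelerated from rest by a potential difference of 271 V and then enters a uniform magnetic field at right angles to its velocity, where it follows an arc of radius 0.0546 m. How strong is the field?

v = √(2|q|V/m) = √(2·4.8×10⁻¹⁹·271/5.1×10⁻²⁶) ≈ 7.142×10⁴ m/s.
B = mv/(|q|r) = (5.1×10⁻²⁶)(7.142×10⁴)/((4.8×10⁻¹⁹)(0.0546)) ≈ 0.139 T.

B ≈ 0.139 T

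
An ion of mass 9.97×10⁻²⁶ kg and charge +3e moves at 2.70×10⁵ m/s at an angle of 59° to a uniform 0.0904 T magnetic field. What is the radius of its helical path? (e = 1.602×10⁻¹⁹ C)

v⊥ = v sinθ = 2.70×10⁵·sin59° ≈ 2.314×10⁵ m/s.
r = m v⊥/(|q|B) = (9.97×10⁻²⁶)(2.314×10⁵)/((4.806×10⁻¹⁹)(0.0904)) ≈ 0.531 m.

r ≈ 0.531 m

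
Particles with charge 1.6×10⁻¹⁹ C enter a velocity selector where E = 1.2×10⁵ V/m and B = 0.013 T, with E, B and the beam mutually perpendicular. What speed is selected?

v = 9.2×10⁶ m/s

Zero net Lorentz force requires |qE| = |q v×B|, i.e. E = vB.
v = E/B = 1.2×10⁵/0.013 = 9.2×10⁶ m/s.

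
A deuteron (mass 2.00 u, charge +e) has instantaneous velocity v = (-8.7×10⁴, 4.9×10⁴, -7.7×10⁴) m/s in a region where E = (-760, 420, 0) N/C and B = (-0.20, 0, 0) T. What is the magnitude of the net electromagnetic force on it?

|F| ≈ 2.98×10⁻¹⁵ N

v×B = (0, 1.54×10⁴, 9800) N/C.
E + v×B = (-760, 1.58×10⁴, 9800) N/C.
F = q(E + v×B) = (1.602×10⁻¹⁹ C)·(-760, 1.58×10⁴, 9800) = (-1.22×10⁻¹⁶, 2.53×10⁻¹⁵, 1.57×10⁻¹⁵) N.
|F| = 2.98×10⁻¹⁵ N.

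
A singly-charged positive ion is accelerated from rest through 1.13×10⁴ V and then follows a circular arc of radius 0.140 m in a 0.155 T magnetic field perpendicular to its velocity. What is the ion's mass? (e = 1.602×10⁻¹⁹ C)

m ≈ 3.34×10⁻²⁷ kg

Combine |q|V = ½mv² and r = mv/(|q|B): eliminate v to get m = qB²r²/(2V).
m = (1.602×10⁻¹⁹)(0.155)²(0.140)²/(2·1.13×10⁴) ≈ 3.34×10⁻²⁷ kg.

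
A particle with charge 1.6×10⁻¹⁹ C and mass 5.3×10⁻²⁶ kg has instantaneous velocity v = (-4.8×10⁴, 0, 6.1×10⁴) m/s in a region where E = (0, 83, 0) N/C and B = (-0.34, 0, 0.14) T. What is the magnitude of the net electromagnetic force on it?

v×B = (0, -1.40×10⁴, 0) N/C.
E + v×B = (0, -1.39×10⁴, 0) N/C.
F = q(E + v×B) = (1.6×10⁻¹⁹ C)·(0, -1.39×10⁴, 0) = (0, -2.23×10⁻¹⁵, 0) N.
|F| = 2.23×10⁻¹⁵ N.

|F| ≈ 2.23×10⁻¹⁵ N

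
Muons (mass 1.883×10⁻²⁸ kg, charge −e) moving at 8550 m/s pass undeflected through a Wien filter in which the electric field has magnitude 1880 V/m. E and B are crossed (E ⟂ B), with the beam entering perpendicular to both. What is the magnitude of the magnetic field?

B = 0.220 T

Balance of forces in the selector: qE = qvB ⇒ B = E/v.
B = 1880/8550 = 0.220 T.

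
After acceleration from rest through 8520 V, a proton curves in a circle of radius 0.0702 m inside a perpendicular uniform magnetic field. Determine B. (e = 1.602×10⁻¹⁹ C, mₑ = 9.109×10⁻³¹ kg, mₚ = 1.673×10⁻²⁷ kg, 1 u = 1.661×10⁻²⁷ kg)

B ≈ 0.190 T

v = √(2|q|V/m) = √(2·1.602×10⁻¹⁹·8520/1.673×10⁻²⁷) ≈ 1.277×10⁶ m/s.
B = mv/(|q|r) = (1.673×10⁻²⁷)(1.277×10⁶)/((1.602×10⁻¹⁹)(0.0702)) ≈ 0.190 T.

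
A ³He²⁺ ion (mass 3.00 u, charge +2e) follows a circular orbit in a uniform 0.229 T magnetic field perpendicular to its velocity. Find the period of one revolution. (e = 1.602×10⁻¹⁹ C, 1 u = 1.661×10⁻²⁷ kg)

The cyclotron period depends only on m, q, B: T = 2πm/(|q|B).
T = 2π(4.983×10⁻²⁷)/((3.204×10⁻¹⁹)(0.229)) ≈ 4.27×10⁻⁷ s.

T ≈ 4.27×10⁻⁷ s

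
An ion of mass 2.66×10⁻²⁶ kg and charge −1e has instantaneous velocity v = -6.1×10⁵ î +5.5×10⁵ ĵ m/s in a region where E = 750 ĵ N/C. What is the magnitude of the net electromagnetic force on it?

|F| ≈ 1.20×10⁻¹⁶ N

Only an electric field acts, so F = qE = (−1.602×10⁻¹⁹ C)·(0, 750, 0) = (0, -1.20×10⁻¹⁶, 0) N.
|F| = 1.20×10⁻¹⁶ N.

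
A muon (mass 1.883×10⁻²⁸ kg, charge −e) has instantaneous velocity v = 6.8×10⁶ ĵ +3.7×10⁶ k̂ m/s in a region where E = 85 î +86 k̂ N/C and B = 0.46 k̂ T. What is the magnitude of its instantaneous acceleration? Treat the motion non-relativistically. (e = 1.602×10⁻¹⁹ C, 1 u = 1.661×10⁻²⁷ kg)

|a| ≈ 2.66×10¹⁵ m/s²

v×B = (3.13×10⁶, 0, 0) N/C.
E + v×B = (3.13×10⁶, 0, 86.0) N/C.
F = q(E + v×B) = (−1.602×10⁻¹⁹ C)·(3.13×10⁶, 0, 86.0) = (-5.01×10⁻¹³, 0, -1.38×10⁻¹⁷) N.
|a| = |F|/m = 5.011×10⁻¹³/1.883×10⁻²⁸ ≈ 2.66×10¹⁵ m/s².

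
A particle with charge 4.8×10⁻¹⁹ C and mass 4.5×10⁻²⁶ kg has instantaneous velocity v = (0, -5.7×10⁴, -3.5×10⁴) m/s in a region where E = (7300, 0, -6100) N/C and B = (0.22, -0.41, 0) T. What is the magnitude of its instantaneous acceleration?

v×B = (-1.44×10⁴, -7700, 1.25×10⁴) N/C.
E + v×B = (-7050, -7700, 6440) N/C.
F = q(E + v×B) = (4.8×10⁻¹⁹ C)·(-7050, -7700, 6440) = (-3.38×10⁻¹⁵, -3.70×10⁻¹⁵, 3.09×10⁻¹⁵) N.
|a| = |F|/m = 5.888×10⁻¹⁵/4.5×10⁻²⁶ ≈ 1.31×10¹¹ m/s².

|a| ≈ 1.31×10¹¹ m/s²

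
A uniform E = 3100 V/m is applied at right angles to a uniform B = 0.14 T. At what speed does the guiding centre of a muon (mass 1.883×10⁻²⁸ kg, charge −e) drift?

In crossed fields the guiding centre drifts at v_d = |E×B|/B² = E/B, independent of charge and mass.
v_d = 3100/0.14 = 2.2×10⁴ m/s.

v_d ≈ 2.2×10⁴ m/s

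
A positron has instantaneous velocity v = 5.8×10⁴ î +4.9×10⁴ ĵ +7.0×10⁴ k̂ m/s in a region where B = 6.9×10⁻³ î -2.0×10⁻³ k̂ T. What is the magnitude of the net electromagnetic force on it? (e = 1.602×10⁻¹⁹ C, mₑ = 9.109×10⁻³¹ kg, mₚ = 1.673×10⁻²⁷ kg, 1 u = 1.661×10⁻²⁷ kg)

|F| ≈ 1.11×10⁻¹⁶ N

v×B = (-98.0, 599, -338) N/C.
F = q v×B = (1.602×10⁻¹⁹ C)·(-98.0, 599, -338) = (-1.57×10⁻¹⁷, 9.60×10⁻¹⁷, -5.42×10⁻¹⁷) N.
|F| = 1.11×10⁻¹⁶ N.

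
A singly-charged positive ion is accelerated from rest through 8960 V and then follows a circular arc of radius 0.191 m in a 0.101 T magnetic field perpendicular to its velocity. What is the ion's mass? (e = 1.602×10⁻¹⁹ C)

m ≈ 3.33×10⁻²⁷ kg

Combine |q|V = ½mv² and r = mv/(|q|B): eliminate v to get m = qB²r²/(2V).
m = (1.602×10⁻¹⁹)(0.101)²(0.191)²/(2·8960) ≈ 3.33×10⁻²⁷ kg.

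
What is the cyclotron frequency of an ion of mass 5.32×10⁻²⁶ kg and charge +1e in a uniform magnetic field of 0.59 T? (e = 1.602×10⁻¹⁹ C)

f ≈ 2.8×10⁵ Hz

f = |q|B/(2πm).
f = (1.602×10⁻¹⁹)(0.59)/(2π·5.32×10⁻²⁶) ≈ 2.8×10⁵ Hz.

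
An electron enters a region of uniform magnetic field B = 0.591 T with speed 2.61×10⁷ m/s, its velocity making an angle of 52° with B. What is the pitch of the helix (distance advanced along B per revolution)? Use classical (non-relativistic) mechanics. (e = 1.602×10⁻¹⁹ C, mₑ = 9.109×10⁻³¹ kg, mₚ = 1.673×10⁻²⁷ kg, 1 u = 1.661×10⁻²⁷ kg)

v∥ = v cosθ = 2.61×10⁷·cos52° ≈ 1.607×10⁷ m/s.
T = 2πm/(|q|B) = 2π(9.109×10⁻³¹)/((1.602×10⁻¹⁹)(0.591)) ≈ 6.045×10⁻¹¹ s.
pitch = v∥ T = (1.607×10⁷)(6.045×10⁻¹¹) ≈ 9.71×10⁻⁴ m.

p ≈ 9.71×10⁻⁴ m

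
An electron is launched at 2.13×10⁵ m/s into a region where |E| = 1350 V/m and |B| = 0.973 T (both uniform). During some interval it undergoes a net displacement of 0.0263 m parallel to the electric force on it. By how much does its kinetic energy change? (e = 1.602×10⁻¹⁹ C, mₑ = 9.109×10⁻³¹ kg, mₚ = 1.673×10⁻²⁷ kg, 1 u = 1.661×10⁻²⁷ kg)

ΔKE ≈ 5.69×10⁻¹⁸ J

The magnetic force is always ⟂ v and does no work; only the electric force changes KE.
ΔKE = F_E · d = |q|E d = (1.602×10⁻¹⁹)(1350)(0.0263) ≈ 5.69×10⁻¹⁸ J.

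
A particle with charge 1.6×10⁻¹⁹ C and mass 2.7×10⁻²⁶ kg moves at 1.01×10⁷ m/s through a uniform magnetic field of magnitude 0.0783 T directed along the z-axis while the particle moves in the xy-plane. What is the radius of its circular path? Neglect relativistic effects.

r ≈ 21.8 m

The magnetic force provides the centripetal force: |q|vB = mv²/r.
r = mv/(|q|B) = (2.7×10⁻²⁶)(1.01×10⁷)/((1.6×10⁻¹⁹)(0.0783)) ≈ 21.8 m.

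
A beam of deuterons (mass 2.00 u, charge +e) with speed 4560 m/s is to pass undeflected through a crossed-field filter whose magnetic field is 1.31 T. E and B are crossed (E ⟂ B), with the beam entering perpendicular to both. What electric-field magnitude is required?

E = 5970 V/m

For straight-line motion qE = qvB, so E = vB.
E = 4560 × 1.31 = 5970 V/m.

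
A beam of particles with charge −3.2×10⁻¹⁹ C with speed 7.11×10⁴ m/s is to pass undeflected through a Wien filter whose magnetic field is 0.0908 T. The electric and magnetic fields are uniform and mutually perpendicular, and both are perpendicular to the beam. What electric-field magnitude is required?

E = 6460 V/m

For straight-line motion qE = qvB, so E = vB.
E = 7.11×10⁴ × 0.0908 = 6460 V/m.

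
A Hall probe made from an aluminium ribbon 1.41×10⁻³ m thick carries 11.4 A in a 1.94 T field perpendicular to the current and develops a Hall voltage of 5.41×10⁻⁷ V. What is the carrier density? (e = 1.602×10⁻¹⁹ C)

From V_H = IB/(n e t), n = IB/(V_H e t).
n = (11.4)(1.94)/((5.41×10⁻⁷)(1.602×10⁻¹⁹)(1.41×10⁻³)) ≈ 1.81×10²⁹ m⁻³.

n ≈ 1.81×10²⁹ m⁻³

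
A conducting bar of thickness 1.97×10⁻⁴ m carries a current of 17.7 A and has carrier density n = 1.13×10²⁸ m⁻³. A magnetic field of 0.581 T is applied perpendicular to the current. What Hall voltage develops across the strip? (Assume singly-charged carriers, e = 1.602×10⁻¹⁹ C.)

V_H ≈ 2.88×10⁻⁵ V

V_H = IB/(n e t).
V_H = (17.7)(0.581)/((1.13×10²⁸)(1.602×10⁻¹⁹)(1.97×10⁻⁴)) ≈ 2.88×10⁻⁵ V.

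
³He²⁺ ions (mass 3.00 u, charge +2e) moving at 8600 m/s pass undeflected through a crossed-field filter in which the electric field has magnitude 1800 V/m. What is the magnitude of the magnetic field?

B = 0.21 T

Balance of forces in the selector: qE = qvB ⇒ B = E/v.
B = 1800/8600 = 0.21 T.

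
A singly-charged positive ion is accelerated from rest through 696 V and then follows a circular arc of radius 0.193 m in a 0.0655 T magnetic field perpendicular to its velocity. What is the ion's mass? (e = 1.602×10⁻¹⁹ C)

m ≈ 1.84×10⁻²⁶ kg

Combine |q|V = ½mv² and r = mv/(|q|B): eliminate v to get m = qB²r²/(2V).
m = (1.602×10⁻¹⁹)(0.0655)²(0.193)²/(2·696) ≈ 1.84×10⁻²⁶ kg.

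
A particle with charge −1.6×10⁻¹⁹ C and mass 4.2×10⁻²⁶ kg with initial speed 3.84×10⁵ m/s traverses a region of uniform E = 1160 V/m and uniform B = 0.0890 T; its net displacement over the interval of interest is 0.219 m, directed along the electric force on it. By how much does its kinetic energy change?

ΔKE ≈ 4.06×10⁻¹⁷ J

The magnetic force is always ⟂ v and does no work; only the electric force changes KE.
ΔKE = F_E · d = |q|E d = (1.6×10⁻¹⁹)(1160)(0.219) ≈ 4.06×10⁻¹⁷ J.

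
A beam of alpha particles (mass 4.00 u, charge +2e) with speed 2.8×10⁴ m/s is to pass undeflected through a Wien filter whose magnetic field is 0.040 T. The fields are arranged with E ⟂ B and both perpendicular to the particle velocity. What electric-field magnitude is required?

For straight-line motion qE = qvB, so E = vB.
E = 2.8×10⁴ × 0.040 = 1100 V/m.

E = 1100 V/m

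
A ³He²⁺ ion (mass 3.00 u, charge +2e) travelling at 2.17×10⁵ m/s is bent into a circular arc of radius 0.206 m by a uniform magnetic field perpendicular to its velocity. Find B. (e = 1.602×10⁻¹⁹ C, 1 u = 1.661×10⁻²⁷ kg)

B ≈ 0.0164 T

From |q|vB = mv²/r, B = mv/(|q|r).
B = (4.983×10⁻²⁷)(2.17×10⁵)/((3.204×10⁻¹⁹)(0.206)) ≈ 0.0164 T.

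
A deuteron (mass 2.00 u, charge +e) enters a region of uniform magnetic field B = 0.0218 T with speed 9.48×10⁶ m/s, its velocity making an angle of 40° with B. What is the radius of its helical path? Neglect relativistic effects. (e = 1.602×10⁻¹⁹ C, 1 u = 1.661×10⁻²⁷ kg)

r ≈ 5.80 m

v⊥ = v sinθ = 9.48×10⁶·sin40° ≈ 6.094×10⁶ m/s.
r = m v⊥/(|q|B) = (3.322×10⁻²⁷)(6.094×10⁶)/((1.602×10⁻¹⁹)(0.0218)) ≈ 5.80 m.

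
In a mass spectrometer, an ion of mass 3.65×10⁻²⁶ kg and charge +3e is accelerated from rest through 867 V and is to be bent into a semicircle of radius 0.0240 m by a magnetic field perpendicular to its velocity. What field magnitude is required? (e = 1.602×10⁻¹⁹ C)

v = √(2|q|V/m) = √(2·4.806×10⁻¹⁹·867/3.65×10⁻²⁶) ≈ 1.511×10⁵ m/s.
B = mv/(|q|r) = (3.65×10⁻²⁶)(1.511×10⁵)/((4.806×10⁻¹⁹)(0.0240)) ≈ 0.478 T.

B ≈ 0.478 T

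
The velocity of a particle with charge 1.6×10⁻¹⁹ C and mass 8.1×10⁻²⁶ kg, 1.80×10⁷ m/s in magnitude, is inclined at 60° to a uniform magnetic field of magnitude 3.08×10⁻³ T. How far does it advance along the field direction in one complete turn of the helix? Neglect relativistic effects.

p ≈ 9290 m

v∥ = v cosθ = 1.80×10⁷·cos60° ≈ 9.000×10⁶ m/s.
T = 2πm/(|q|B) = 2π(8.1×10⁻²⁶)/((1.6×10⁻¹⁹)(3.08×10⁻³)) ≈ 1.033×10⁻³ s.
pitch = v∥ T = (9.000×10⁶)(1.033×10⁻³) ≈ 9290 m.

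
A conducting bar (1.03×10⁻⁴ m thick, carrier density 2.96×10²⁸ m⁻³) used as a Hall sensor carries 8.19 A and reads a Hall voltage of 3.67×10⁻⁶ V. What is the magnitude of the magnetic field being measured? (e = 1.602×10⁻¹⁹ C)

From V_H = IB/(n e t), B = V_H n e t / I.
B = (3.67×10⁻⁶)(2.96×10²⁸)(1.602×10⁻¹⁹)(1.03×10⁻⁴)/8.19 ≈ 0.219 T.

B ≈ 0.219 T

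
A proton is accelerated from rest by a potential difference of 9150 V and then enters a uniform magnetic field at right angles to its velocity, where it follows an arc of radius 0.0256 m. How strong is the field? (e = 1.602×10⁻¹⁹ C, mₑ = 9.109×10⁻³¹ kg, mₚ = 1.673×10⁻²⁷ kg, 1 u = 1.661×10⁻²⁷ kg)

v = √(2|q|V/m) = √(2·1.602×10⁻¹⁹·9150/1.673×10⁻²⁷) ≈ 1.324×10⁶ m/s.
B = mv/(|q|r) = (1.673×10⁻²⁷)(1.324×10⁶)/((1.602×10⁻¹⁹)(0.0256)) ≈ 0.540 T.

B ≈ 0.540 T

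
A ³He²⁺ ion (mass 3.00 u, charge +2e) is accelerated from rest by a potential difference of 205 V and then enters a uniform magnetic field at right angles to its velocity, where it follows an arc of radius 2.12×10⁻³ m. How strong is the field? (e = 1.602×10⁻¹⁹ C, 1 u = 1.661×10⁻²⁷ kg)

v = √(2|q|V/m) = √(2·3.204×10⁻¹⁹·205/4.983×10⁻²⁷) ≈ 1.624×10⁵ m/s.
B = mv/(|q|r) = (4.983×10⁻²⁷)(1.624×10⁵)/((3.204×10⁻¹⁹)(2.12×10⁻³)) ≈ 1.19 T.

B ≈ 1.19 T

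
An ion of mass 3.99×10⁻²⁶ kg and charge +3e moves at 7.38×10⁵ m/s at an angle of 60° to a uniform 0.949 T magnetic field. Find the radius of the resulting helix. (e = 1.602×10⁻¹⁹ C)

v⊥ = v sinθ = 7.38×10⁵·sin60° ≈ 6.391×10⁵ m/s.
r = m v⊥/(|q|B) = (3.99×10⁻²⁶)(6.391×10⁵)/((4.806×10⁻¹⁹)(0.949)) ≈ 0.0559 m.

r ≈ 0.0559 m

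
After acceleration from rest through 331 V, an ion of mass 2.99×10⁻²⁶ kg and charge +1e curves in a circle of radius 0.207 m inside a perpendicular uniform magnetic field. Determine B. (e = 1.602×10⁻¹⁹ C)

v = √(2|q|V/m) = √(2·1.602×10⁻¹⁹·331/2.99×10⁻²⁶) ≈ 5.956×10⁴ m/s.
B = mv/(|q|r) = (2.99×10⁻²⁶)(5.956×10⁴)/((1.602×10⁻¹⁹)(0.207)) ≈ 0.0537 T.

B ≈ 0.0537 T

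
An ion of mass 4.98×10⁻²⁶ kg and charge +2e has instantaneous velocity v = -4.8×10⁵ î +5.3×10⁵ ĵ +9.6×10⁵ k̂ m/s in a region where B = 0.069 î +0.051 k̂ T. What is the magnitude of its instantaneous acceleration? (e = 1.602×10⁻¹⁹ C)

|a| ≈ 6.53×10¹¹ m/s²

v×B = (2.70×10⁴, 9.07×10⁴, -3.66×10⁴) N/C.
F = q v×B = (3.204×10⁻¹⁹ C)·(2.70×10⁴, 9.07×10⁴, -3.66×10⁴) = (8.66×10⁻¹⁵, 2.91×10⁻¹⁴, -1.17×10⁻¹⁴) N.
|a| = |F|/m = 3.251×10⁻¹⁴/4.98×10⁻²⁶ ≈ 6.53×10¹¹ m/s².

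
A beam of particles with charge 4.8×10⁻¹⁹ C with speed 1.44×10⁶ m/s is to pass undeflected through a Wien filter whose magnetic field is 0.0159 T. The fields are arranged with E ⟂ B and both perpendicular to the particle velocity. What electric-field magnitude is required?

E = 2.29×10⁴ V/m

For straight-line motion qE = qvB, so E = vB.
E = 1.44×10⁶ × 0.0159 = 2.29×10⁴ V/m.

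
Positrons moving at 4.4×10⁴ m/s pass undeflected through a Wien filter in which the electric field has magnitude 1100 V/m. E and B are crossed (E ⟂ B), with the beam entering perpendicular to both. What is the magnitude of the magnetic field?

Balance of forces in the selector: qE = qvB ⇒ B = E/v.
B = 1100/4.4×10⁴ = 0.025 T.

B = 0.025 T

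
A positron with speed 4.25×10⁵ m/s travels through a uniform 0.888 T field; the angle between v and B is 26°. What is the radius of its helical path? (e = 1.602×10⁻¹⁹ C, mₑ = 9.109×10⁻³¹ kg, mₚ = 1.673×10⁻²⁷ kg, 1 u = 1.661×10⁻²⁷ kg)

v⊥ = v sinθ = 4.25×10⁵·sin26° ≈ 1.863×10⁵ m/s.
r = m v⊥/(|q|B) = (9.109×10⁻³¹)(1.863×10⁵)/((1.602×10⁻¹⁹)(0.888)) ≈ 1.19×10⁻⁶ m.

r ≈ 1.19×10⁻⁶ m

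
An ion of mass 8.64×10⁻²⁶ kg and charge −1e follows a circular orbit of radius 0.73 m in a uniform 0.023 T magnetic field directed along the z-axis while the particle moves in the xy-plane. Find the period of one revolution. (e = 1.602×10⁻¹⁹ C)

T ≈ 1.5×10⁻⁴ s

The cyclotron period depends only on m, q, B: T = 2πm/(|q|B).
T = 2π(8.64×10⁻²⁶)/((1.602×10⁻¹⁹)(0.023)) ≈ 1.5×10⁻⁴ s.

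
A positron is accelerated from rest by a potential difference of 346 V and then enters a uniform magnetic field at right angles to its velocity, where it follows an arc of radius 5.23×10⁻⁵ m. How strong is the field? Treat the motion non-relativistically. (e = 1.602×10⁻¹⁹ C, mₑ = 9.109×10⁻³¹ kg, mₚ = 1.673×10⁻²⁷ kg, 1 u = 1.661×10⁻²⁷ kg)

B ≈ 1.20 T

v = √(2|q|V/m) = √(2·1.602×10⁻¹⁹·346/9.109×10⁻³¹) ≈ 1.103×10⁷ m/s.
B = mv/(|q|r) = (9.109×10⁻³¹)(1.103×10⁷)/((1.602×10⁻¹⁹)(5.23×10⁻⁵)) ≈ 1.20 T.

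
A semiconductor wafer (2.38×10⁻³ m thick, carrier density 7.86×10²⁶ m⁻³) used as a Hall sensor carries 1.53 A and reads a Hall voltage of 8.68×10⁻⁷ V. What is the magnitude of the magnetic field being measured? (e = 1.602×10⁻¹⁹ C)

B ≈ 0.170 T

From V_H = IB/(n e t), B = V_H n e t / I.
B = (8.68×10⁻⁷)(7.86×10²⁶)(1.602×10⁻¹⁹)(2.38×10⁻³)/1.53 ≈ 0.170 T.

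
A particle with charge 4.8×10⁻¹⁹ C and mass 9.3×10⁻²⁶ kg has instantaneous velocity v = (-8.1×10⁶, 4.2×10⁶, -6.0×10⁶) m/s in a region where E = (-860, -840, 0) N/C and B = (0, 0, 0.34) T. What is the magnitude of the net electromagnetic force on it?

v×B = (1.43×10⁶, 2.75×10⁶, 0) N/C.
E + v×B = (1.43×10⁶, 2.75×10⁶, 0) N/C.
F = q(E + v×B) = (4.8×10⁻¹⁹ C)·(1.43×10⁶, 2.75×10⁶, 0) = (6.85×10⁻¹³, 1.32×10⁻¹², 0) N.
|F| = 1.49×10⁻¹² N.

|F| ≈ 1.49×10⁻¹² N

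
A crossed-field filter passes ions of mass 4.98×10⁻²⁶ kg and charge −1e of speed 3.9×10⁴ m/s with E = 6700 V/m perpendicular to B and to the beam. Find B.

Balance of forces in the selector: qE = qvB ⇒ B = E/v.
B = 6700/3.9×10⁴ = 0.17 T.

B = 0.17 T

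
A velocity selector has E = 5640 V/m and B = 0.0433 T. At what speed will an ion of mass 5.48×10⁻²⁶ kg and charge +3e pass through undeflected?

For undeflected motion the electric and magnetic forces balance: qE = qvB.
v = E/B = 5640/0.0433 = 1.30×10⁵ m/s.

v = 1.30×10⁵ m/s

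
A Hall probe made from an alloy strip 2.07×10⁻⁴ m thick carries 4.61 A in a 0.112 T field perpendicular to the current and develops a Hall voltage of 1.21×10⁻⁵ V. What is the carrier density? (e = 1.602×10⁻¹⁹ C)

n ≈ 1.29×10²⁷ m⁻³

From V_H = IB/(n e t), n = IB/(V_H e t).
n = (4.61)(0.112)/((1.21×10⁻⁵)(1.602×10⁻¹⁹)(2.07×10⁻⁴)) ≈ 1.29×10²⁷ m⁻³.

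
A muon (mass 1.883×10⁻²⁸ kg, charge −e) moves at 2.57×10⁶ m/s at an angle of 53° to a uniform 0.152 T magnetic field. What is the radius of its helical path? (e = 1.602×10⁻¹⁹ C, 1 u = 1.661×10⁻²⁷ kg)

r ≈ 0.0159 m

v⊥ = v sinθ = 2.57×10⁶·sin53° ≈ 2.052×10⁶ m/s.
r = m v⊥/(|q|B) = (1.883×10⁻²⁸)(2.052×10⁶)/((1.602×10⁻¹⁹)(0.152)) ≈ 0.0159 m.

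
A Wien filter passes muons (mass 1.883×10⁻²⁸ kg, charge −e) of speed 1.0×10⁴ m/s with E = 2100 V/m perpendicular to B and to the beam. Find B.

Balance of forces in the selector: qE = qvB ⇒ B = E/v.
B = 2100/1.0×10⁴ = 0.21 T.

B = 0.21 T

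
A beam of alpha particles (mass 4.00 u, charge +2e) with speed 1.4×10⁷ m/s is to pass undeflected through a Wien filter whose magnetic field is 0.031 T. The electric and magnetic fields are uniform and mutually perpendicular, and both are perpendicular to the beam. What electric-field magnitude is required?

For straight-line motion qE = qvB, so E = vB.
E = 1.4×10⁷ × 0.031 = 4.3×10⁵ V/m.

E = 4.3×10⁵ V/m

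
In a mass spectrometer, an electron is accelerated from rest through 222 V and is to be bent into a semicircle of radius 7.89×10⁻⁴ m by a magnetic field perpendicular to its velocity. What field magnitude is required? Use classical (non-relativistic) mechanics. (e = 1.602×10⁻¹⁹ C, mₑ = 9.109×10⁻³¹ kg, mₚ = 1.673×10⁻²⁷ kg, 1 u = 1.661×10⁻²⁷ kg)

v = √(2|q|V/m) = √(2·1.602×10⁻¹⁹·222/9.109×10⁻³¹) ≈ 8.837×10⁶ m/s.
B = mv/(|q|r) = (9.109×10⁻³¹)(8.837×10⁶)/((1.602×10⁻¹⁹)(7.89×10⁻⁴)) ≈ 0.0637 T.

B ≈ 0.0637 T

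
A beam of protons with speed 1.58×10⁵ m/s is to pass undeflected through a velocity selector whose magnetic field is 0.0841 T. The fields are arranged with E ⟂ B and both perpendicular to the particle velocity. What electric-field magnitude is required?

For straight-line motion qE = qvB, so E = vB.
E = 1.58×10⁵ × 0.0841 = 1.33×10⁴ V/m.

E = 1.33×10⁴ V/m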